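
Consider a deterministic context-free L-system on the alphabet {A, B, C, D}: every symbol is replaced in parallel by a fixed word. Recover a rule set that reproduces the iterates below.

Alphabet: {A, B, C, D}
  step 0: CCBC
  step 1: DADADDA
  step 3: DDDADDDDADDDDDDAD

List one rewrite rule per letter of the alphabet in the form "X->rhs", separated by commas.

A->CB, B->D, C->DA, D->BB

  step 0 ⇒ step 1: CCBC ⇒ DA·DA·D·DA
    B ↦ D
    C ↦ DA
    A ↦ CB  (constrained at step 1)
    D ↦ BB  (constrained at step 1)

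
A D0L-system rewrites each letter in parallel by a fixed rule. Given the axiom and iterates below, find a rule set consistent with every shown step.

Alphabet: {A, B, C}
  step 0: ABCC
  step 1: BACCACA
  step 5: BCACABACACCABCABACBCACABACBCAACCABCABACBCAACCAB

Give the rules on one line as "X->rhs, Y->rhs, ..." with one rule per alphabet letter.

  step 0 ⇒ step 1: ABCC ⇒ B·AC·CA·CA
    A ↦ B
    B ↦ AC
    C ↦ CA

A->B, B->AC, C->CA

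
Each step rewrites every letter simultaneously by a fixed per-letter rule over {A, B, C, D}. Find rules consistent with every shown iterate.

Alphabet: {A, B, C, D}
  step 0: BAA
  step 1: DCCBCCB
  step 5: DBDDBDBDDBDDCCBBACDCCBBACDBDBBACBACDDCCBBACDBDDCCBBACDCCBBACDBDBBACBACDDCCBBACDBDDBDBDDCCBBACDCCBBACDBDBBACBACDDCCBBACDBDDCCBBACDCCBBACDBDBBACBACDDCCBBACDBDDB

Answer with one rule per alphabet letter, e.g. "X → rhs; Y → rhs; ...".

A->CCB, B->D, C->BAC, D->DB

  step 0 ⇒ step 1: BAA ⇒ D·CCB·CCB
    A ↦ CCB
    B ↦ D
    C ↦ BAC  (constrained at step 1)
    D ↦ DB  (constrained at step 1)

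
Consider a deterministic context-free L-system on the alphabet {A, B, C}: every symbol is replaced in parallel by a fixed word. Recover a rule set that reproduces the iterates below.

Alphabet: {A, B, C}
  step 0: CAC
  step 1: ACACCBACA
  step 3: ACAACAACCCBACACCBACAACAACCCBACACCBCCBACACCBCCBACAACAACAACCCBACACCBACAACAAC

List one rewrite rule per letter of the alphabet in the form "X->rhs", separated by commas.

A->CCB, B->AC, C->ACA

  step 0 ⇒ step 1: CAC ⇒ ACA·CCB·ACA
    A ↦ CCB
    C ↦ ACA
    B ↦ AC  (constrained at step 1)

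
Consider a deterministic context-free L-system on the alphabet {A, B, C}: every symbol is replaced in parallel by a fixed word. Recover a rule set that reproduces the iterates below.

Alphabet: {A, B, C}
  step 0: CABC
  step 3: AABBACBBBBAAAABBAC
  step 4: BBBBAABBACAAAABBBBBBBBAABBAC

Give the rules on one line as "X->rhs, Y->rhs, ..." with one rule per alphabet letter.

A->BB, B->A, C->AC

  step 3 ⇒ step 4: AABBACBBBBAAAABBAC ⇒ BB·BB·A·A·BB·AC·A·A·A·A·BB·BB·BB·BB·A·A·BB·AC
    A ↦ BB
    B ↦ A
    C ↦ AC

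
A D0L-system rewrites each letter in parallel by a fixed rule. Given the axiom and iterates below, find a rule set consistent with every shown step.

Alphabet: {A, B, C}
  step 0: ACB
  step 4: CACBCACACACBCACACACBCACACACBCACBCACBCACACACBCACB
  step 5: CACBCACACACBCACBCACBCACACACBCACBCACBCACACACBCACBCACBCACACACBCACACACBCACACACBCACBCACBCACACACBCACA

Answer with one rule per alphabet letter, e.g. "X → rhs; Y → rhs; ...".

  step 4 ⇒ step 5: CACBCACACACBCACACACBCACACACBCACBCACBCACACACBCACB ⇒ CA·CB·CA·CA·CA·CB·CA·CB·CA·CB·CA·CA·CA·CB·CA·CB·CA·CB·CA·CA·CA·CB·CA·CB·CA·CB·CA·CA·CA·CB·CA·CA·CA·CB·CA·CA·CA·CB·CA·CB·CA·CB·CA·CA·CA·CB·CA·CA
    A ↦ CB
    B ↦ CA
    C ↦ CA

A->CB, B->CA, C->CA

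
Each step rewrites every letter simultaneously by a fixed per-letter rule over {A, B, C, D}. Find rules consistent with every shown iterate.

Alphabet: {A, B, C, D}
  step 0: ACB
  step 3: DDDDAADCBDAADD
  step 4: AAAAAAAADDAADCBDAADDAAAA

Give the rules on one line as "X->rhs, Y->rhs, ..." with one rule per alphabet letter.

A->D, B->BD, C->DC, D->AA

  step 3 ⇒ step 4: DDDDAADCBDAADD ⇒ AA·AA·AA·AA·D·D·AA·DC·BD·AA·D·D·AA·AA
    A ↦ D
    B ↦ BD
    C ↦ DC
    D ↦ AA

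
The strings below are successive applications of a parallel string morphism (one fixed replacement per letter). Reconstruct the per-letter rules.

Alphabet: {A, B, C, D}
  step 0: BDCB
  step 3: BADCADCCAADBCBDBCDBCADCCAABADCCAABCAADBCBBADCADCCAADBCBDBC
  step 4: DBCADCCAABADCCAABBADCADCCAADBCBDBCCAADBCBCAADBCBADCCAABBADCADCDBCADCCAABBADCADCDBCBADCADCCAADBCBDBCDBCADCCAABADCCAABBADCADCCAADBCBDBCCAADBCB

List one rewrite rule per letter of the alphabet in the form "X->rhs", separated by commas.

  step 3 ⇒ step 4: BADCADCCAADBCBDBCDBCADCCAABADCCAABCAADBCBBADCADCCAADBCBDBC ⇒ DBC·ADC·CAA·B·ADC·CAA·B·B·ADC·ADC·CAA·DBC·B·DBC·CAA·DBC·B·CAA·DBC·B·ADC·CAA·B·B·ADC·ADC·DBC·ADC·CAA·B·B·ADC·ADC·DBC·B·ADC·ADC·CAA·DBC·B·DBC·DBC·ADC·CAA·B·ADC·CAA·B·B·ADC·ADC·CAA·DBC·B·DBC·CAA·DBC·B
    A ↦ ADC
    B ↦ DBC
    C ↦ B
    D ↦ CAA

A->ADC, B->DBC, C->B, D->CAA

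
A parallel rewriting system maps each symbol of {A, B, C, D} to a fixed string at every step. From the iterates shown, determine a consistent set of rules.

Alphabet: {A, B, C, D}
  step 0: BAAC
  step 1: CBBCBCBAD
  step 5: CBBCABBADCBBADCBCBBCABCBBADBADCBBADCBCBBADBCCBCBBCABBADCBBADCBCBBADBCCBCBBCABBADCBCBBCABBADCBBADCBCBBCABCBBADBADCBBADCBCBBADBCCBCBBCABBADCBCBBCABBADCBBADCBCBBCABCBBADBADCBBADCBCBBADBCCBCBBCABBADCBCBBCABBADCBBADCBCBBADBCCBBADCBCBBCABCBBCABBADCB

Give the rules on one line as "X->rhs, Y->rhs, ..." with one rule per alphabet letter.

A->BC, B->CB, C->BAD, D->AB

  step 0 ⇒ step 1: BAAC ⇒ CB·BC·BC·BAD
    A ↦ BC
    B ↦ CB
    C ↦ BAD
    D ↦ AB  (constrained at step 1)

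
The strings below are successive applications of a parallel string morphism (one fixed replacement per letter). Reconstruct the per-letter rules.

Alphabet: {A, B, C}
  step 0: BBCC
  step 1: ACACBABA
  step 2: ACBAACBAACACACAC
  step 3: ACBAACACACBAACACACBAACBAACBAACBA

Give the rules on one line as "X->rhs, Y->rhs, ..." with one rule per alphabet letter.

  step 2 ⇒ step 3: ACBAACBAACACACAC ⇒ AC·BA·AC·AC·AC·BA·AC·AC·AC·BA·AC·BA·AC·BA·AC·BA
    A ↦ AC
    B ↦ AC
    C ↦ BA

A->AC, B->AC, C->BA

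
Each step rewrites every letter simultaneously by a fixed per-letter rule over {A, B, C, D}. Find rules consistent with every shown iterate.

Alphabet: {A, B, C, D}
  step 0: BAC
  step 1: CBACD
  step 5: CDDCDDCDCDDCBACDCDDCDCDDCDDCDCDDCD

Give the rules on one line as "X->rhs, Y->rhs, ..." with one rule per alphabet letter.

  step 0 ⇒ step 1: BAC ⇒ CB·AC·D
    A ↦ AC
    B ↦ CB
    C ↦ D
    D ↦ CD  (constrained at step 1)

A->AC, B->CB, C->D, D->CD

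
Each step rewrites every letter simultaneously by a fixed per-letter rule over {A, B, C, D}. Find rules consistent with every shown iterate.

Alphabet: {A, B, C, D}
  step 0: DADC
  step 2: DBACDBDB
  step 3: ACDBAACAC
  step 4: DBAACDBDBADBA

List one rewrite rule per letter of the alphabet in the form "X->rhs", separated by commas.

  step 3 ⇒ step 4: ACDBAACAC ⇒ DB·A·A·C·DB·DB·A·DB·A
    A ↦ DB
    B ↦ C
    C ↦ A
    D ↦ A

A->DB, B->C, C->A, D->A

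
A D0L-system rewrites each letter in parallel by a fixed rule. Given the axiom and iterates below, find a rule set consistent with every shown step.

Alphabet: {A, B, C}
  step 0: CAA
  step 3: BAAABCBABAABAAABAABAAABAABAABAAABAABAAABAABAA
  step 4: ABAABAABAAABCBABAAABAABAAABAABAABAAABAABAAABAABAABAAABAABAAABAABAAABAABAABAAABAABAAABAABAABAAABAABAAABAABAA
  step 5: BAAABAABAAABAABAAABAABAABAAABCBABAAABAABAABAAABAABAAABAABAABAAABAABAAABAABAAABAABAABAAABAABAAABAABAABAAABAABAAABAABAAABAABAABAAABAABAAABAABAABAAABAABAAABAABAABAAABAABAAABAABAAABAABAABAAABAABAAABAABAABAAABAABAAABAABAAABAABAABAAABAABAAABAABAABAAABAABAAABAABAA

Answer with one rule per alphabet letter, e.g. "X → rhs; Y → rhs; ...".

A->BAA, B->A, C->BCB

  step 4 ⇒ step 5: ABAABAABAAABCBABAAABAABAAABAABAABAAABAABAAABAABAABAAABAABAAABAABAAABAABAABAAABAABAAABAABAABAAABAABAAABAABAA ⇒ BAA·A·BAA·BAA·A·BAA·BAA·A·BAA·BAA·BAA·A·BCB·A·BAA·A·BAA·BAA·BAA·A·BAA·BAA·A·BAA·BAA·BAA·A·BAA·BAA·A·BAA·BAA·A·BAA·BAA·BAA·A·BAA·BAA·A·BAA·BAA·BAA·A·BAA·BAA·A·BAA·BAA·A·BAA·BAA·BAA·A·BAA·BAA·A·BAA·BAA·BAA·A·BAA·BAA·A·BAA·BAA·BAA·A·BAA·BAA·A·BAA·BAA·A·BAA·BAA·BAA·A·BAA·BAA·A·BAA·BAA·BAA·A·BAA·BAA·A·BAA·BAA·A·BAA·BAA·BAA·A·BAA·BAA·A·BAA·BAA·BAA·A·BAA·BAA·A·BAA·BAA
    A ↦ BAA
    B ↦ A
    C ↦ BCB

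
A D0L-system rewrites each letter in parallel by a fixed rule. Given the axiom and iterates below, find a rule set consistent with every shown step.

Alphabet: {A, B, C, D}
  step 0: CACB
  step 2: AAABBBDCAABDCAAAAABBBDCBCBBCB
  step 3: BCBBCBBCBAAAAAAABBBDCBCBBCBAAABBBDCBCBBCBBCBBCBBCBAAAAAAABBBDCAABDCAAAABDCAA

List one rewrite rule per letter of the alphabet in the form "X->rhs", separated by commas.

A->BCB, B->AA, C->BDC, D->ABB

  step 2 ⇒ step 3: AAABBBDCAABDCAAAAABBBDCBCBBCB ⇒ BCB·BCB·BCB·AA·AA·AA·ABB·BDC·BCB·BCB·AA·ABB·BDC·BCB·BCB·BCB·BCB·BCB·AA·AA·AA·ABB·BDC·AA·BDC·AA·AA·BDC·AA
    A ↦ BCB
    B ↦ AA
    C ↦ BDC
    D ↦ ABB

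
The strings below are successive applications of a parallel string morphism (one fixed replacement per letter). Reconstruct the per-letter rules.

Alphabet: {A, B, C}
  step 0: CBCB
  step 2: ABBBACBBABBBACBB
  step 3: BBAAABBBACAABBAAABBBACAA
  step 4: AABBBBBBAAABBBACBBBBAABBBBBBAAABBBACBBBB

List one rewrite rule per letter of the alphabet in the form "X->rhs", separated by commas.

  step 3 ⇒ step 4: BBAAABBBACAABBAAABBBACAA ⇒ A·A·BB·BB·BB·A·A·A·BB·BAC·BB·BB·A·A·BB·BB·BB·A·A·A·BB·BAC·BB·BB
    A ↦ BB
    B ↦ A
    C ↦ BAC

A->BB, B->A, C->BAC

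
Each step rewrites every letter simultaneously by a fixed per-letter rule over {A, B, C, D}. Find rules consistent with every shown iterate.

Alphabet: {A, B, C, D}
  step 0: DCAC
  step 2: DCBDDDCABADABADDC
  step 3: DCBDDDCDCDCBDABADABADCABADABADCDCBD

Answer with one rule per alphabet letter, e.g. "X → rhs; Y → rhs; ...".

A->ABA, B->D, C->BD, D->DC

  step 2 ⇒ step 3: DCBDDDCABADABADDC ⇒ DC·BD·D·DC·DC·DC·BD·ABA·D·ABA·DC·ABA·D·ABA·DC·DC·BD
    A ↦ ABA
    B ↦ D
    C ↦ BD
    D ↦ DC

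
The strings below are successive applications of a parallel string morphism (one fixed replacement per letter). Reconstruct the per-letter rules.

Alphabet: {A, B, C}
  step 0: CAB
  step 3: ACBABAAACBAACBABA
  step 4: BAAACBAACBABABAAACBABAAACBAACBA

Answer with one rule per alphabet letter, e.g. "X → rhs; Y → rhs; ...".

  step 3 ⇒ step 4: ACBABAAACBAACBABA ⇒ BA·A·AC·BA·AC·BA·BA·BA·A·AC·BA·BA·A·AC·BA·AC·BA
    A ↦ BA
    B ↦ AC
    C ↦ A

A->BA, B->AC, C->A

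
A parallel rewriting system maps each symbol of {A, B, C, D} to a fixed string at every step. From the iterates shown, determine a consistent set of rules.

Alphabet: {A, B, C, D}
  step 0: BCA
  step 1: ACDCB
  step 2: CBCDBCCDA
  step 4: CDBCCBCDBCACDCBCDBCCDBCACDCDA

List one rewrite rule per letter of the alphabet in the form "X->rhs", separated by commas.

A->CB, B->A, C->CD, D->BC

  step 1 ⇒ step 2: ACDCB ⇒ CB·CD·BC·CD·A
    A ↦ CB
    B ↦ A
    C ↦ CD
    D ↦ BC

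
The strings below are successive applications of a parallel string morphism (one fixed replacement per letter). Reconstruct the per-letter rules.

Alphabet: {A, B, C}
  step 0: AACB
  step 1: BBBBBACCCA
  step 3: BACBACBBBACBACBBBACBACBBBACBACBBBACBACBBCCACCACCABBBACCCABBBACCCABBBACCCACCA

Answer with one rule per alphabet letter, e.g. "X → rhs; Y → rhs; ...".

A->BB, B->CCA, C->BAC

  step 0 ⇒ step 1: AACB ⇒ BB·BB·BAC·CCA
    A ↦ BB
    B ↦ CCA
    C ↦ BAC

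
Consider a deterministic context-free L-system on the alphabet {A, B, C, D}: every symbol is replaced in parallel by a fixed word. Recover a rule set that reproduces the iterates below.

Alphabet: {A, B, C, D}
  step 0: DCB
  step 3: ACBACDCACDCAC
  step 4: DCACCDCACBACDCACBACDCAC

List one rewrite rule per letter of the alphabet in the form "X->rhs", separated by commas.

A->DC, B->C, C->AC, D->B

  step 3 ⇒ step 4: ACBACDCACDCAC ⇒ DC·AC·C·DC·AC·B·AC·DC·AC·B·AC·DC·AC
    A ↦ DC
    B ↦ C
    C ↦ AC
    D ↦ B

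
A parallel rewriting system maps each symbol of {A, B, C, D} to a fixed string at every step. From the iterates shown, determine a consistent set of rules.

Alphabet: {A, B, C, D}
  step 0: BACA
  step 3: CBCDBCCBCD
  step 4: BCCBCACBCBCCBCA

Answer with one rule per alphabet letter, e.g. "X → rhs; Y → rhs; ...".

  step 3 ⇒ step 4: CBCDBCCBCD ⇒ BC·C·BC·A·C·BC·BC·C·BC·A
    B ↦ C
    C ↦ BC
    D ↦ A
    A ↦ D  (constrained at step 0)

A->D, B->C, C->BC, D->A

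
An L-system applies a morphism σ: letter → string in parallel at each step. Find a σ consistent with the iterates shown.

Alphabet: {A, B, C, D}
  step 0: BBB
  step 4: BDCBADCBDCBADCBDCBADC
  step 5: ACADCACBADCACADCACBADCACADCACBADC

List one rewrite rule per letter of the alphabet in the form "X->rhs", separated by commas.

A->B, B->AC, C->DC, D->A

  step 4 ⇒ step 5: BDCBADCBDCBADCBDCBADC ⇒ AC·A·DC·AC·B·A·DC·AC·A·DC·AC·B·A·DC·AC·A·DC·AC·B·A·DC
    A ↦ B
    B ↦ AC
    C ↦ DC
    D ↦ A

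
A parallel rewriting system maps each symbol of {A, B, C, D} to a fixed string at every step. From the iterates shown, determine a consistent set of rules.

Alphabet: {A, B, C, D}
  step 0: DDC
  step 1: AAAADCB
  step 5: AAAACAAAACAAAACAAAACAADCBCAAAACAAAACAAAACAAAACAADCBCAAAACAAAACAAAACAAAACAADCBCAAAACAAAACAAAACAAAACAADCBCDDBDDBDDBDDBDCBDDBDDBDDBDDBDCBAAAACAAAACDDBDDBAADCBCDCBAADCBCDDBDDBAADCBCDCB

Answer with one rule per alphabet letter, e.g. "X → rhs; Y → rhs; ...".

A->DDB, B->C, C->DCB, D->AA

  step 0 ⇒ step 1: DDC ⇒ AA·AA·DCB
    C ↦ DCB
    D ↦ AA
    A ↦ DDB  (constrained at step 1)
    B ↦ C  (constrained at step 1)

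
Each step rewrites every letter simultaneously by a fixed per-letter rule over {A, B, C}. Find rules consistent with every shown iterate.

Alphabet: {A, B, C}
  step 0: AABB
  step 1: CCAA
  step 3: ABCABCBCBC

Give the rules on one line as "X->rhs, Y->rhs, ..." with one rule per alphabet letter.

A->C, B->A, C->BC

  step 0 ⇒ step 1: AABB ⇒ C·C·A·A
    A ↦ C
    B ↦ A
    C ↦ BC  (constrained at step 1)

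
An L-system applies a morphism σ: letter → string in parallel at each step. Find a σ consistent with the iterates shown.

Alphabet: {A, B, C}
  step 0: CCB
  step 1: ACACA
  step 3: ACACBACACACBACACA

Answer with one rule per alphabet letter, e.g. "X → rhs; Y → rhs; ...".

A->CB, B->A, C->AC

  step 0 ⇒ step 1: CCB ⇒ AC·AC·A
    B ↦ A
    C ↦ AC
    A ↦ CB  (constrained at step 1)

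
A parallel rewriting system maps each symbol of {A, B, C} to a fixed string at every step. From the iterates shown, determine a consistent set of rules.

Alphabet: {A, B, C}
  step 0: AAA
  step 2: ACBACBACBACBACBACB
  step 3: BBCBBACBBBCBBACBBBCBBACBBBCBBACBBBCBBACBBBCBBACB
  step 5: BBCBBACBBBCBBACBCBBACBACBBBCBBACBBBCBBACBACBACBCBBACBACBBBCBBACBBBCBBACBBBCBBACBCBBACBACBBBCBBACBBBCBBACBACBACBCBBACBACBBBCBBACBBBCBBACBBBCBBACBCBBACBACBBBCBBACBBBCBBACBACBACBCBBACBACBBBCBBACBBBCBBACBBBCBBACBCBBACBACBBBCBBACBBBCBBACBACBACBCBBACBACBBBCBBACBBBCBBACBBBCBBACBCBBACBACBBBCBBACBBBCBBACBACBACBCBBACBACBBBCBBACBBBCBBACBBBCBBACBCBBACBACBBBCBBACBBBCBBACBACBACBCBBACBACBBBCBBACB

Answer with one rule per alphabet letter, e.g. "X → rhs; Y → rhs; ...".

A->BB, B->ACB, C->CBB

  step 2 ⇒ step 3: ACBACBACBACBACBACB ⇒ BB·CBB·ACB·BB·CBB·ACB·BB·CBB·ACB·BB·CBB·ACB·BB·CBB·ACB·BB·CBB·ACB
    A ↦ BB
    B ↦ ACB
    C ↦ CBB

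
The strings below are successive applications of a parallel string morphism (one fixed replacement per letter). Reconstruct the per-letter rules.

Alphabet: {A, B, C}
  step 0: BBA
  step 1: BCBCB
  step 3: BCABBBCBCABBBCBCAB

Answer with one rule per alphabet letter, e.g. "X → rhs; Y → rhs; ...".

  step 0 ⇒ step 1: BBA ⇒ BC·BC·B
    A ↦ B
    B ↦ BC
    C ↦ AB  (constrained at step 1)

A->B, B->BC, C->AB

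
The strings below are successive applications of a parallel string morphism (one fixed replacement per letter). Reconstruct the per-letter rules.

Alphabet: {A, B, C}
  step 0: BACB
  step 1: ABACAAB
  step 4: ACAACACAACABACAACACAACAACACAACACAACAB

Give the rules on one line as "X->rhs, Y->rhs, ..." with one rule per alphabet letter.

A->AC, B->AB, C->A

  step 0 ⇒ step 1: BACB ⇒ AB·AC·A·AB
    A ↦ AC
    B ↦ AB
    C ↦ A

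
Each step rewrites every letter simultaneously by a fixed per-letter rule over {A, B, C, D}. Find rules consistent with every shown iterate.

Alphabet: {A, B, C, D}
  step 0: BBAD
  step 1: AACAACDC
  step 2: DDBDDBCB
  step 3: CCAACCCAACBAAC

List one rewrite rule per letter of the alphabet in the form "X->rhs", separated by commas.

  step 2 ⇒ step 3: DDBDDBCB ⇒ C·C·AAC·C·C·AAC·B·AAC
    B ↦ AAC
    C ↦ B
    D ↦ C
  step 0 ⇒ step 1: BBAD ⇒ AAC·AAC·D·C
    A ↦ D

A->D, B->AAC, C->B, D->C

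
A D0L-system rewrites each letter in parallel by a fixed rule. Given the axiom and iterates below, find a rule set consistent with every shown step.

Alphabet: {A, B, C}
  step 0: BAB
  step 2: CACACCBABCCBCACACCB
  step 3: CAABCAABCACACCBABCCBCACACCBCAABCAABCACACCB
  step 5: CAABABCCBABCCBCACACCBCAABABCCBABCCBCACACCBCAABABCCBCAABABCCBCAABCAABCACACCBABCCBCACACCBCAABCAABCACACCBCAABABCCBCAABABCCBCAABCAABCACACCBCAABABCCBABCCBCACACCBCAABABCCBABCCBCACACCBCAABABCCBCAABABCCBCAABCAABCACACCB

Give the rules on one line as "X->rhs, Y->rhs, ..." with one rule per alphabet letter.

  step 2 ⇒ step 3: CACACCBABCCBCACACCB ⇒ CA·AB·CA·AB·CA·CA·CCB·AB·CCB·CA·CA·CCB·CA·AB·CA·AB·CA·CA·CCB
    A ↦ AB
    B ↦ CCB
    C ↦ CA

A->AB, B->CCB, C->CA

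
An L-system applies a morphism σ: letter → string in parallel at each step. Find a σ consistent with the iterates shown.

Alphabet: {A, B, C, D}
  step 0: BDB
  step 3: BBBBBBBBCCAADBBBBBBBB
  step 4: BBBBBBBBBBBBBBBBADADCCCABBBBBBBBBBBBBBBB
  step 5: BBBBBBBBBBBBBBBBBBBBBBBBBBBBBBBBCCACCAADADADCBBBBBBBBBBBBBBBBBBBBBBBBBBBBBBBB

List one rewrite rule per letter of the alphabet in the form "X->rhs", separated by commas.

  step 4 ⇒ step 5: BBBBBBBBBBBBBBBBADADCCCABBBBBBBBBBBBBBBB ⇒ BB·BB·BB·BB·BB·BB·BB·BB·BB·BB·BB·BB·BB·BB·BB·BB·C·CA·C·CA·AD·AD·AD·C·BB·BB·BB·BB·BB·BB·BB·BB·BB·BB·BB·BB·BB·BB·BB·BB
    A ↦ C
    B ↦ BB
    C ↦ AD
    D ↦ CA

A->C, B->BB, C->AD, D->CA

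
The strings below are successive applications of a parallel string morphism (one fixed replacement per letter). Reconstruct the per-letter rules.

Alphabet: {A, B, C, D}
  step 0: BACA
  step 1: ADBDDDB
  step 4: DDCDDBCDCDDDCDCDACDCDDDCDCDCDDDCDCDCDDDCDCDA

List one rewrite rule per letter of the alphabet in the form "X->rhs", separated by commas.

  step 0 ⇒ step 1: BACA ⇒ A·DB·DD·DB
    A ↦ DB
    B ↦ A
    C ↦ DD
    D ↦ CD  (constrained at step 1)

A->DB, B->A, C->DD, D->CD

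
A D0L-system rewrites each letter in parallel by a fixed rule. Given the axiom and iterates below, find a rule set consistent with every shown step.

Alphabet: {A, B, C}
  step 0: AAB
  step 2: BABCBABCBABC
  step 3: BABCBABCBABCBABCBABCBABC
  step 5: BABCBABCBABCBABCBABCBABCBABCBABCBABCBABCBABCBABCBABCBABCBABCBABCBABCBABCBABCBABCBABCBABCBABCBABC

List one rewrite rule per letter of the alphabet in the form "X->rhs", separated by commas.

  step 2 ⇒ step 3: BABCBABCBABC ⇒ BA·BC·BA·BC·BA·BC·BA·BC·BA·BC·BA·BC
    A ↦ BC
    B ↦ BA
    C ↦ BC

A->BC, B->BA, C->BC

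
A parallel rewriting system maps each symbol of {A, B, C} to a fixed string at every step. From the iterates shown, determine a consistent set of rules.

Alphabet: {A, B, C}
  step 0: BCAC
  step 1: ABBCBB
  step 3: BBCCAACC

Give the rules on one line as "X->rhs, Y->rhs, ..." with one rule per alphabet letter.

  step 0 ⇒ step 1: BCAC ⇒ A·BB·C·BB
    A ↦ C
    B ↦ A
    C ↦ BB

A->C, B->A, C->BB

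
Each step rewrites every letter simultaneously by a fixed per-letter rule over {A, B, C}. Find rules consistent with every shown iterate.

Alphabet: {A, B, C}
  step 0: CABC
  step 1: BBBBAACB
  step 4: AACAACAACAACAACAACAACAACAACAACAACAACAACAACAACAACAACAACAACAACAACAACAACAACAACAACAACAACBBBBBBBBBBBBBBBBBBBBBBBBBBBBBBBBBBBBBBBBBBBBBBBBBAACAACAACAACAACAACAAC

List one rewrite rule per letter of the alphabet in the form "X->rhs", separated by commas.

  step 0 ⇒ step 1: CABC ⇒ B·BBB·AAC·B
    A ↦ BBB
    B ↦ AAC
    C ↦ B

A->BBB, B->AAC, C->B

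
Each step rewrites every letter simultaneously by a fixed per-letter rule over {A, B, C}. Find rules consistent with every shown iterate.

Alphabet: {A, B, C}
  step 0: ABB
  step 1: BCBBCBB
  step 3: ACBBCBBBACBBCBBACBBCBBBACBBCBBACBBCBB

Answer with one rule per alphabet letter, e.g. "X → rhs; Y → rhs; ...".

A->B, B->CBB, C->A

  step 0 ⇒ step 1: ABB ⇒ B·CBB·CBB
    A ↦ B
    B ↦ CBB
    C ↦ A  (constrained at step 1)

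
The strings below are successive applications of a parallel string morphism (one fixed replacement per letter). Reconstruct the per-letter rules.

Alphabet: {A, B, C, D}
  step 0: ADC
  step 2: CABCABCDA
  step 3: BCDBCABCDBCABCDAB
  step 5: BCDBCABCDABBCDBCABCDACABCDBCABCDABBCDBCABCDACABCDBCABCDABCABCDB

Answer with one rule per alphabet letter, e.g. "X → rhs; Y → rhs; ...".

A->B, B->CA, C->BCD, D->A

  step 2 ⇒ step 3: CABCABCDA ⇒ BCD·B·CA·BCD·B·CA·BCD·A·B
    A ↦ B
    B ↦ CA
    C ↦ BCD
    D ↦ A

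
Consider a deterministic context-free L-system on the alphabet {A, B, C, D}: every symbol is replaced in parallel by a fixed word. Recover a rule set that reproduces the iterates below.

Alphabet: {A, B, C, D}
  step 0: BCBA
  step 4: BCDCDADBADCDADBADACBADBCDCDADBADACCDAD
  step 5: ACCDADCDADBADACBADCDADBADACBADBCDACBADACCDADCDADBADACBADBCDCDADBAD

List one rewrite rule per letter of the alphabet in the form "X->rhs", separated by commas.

A->B, B->AC, C->CD, D->AD

  step 4 ⇒ step 5: BCDCDADBADCDADBADACBADBCDCDADBADACCDAD ⇒ AC·CD·AD·CD·AD·B·AD·AC·B·AD·CD·AD·B·AD·AC·B·AD·B·CD·AC·B·AD·AC·CD·AD·CD·AD·B·AD·AC·B·AD·B·CD·CD·AD·B·AD
    A ↦ B
    B ↦ AC
    C ↦ CD
    D ↦ AD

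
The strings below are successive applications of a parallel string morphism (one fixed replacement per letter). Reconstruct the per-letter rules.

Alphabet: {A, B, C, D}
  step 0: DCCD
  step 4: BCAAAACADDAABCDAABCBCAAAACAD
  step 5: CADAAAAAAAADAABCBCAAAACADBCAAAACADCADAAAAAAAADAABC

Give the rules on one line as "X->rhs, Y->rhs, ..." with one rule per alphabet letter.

  step 4 ⇒ step 5: BCAAAACADDAABCDAABCBCAAAACAD ⇒ CA·D·AA·AA·AA·AA·D·AA·BC·BC·AA·AA·CA·D·BC·AA·AA·CA·D·CA·D·AA·AA·AA·AA·D·AA·BC
    A ↦ AA
    B ↦ CA
    C ↦ D
    D ↦ BC

A->AA, B->CA, C->D, D->BC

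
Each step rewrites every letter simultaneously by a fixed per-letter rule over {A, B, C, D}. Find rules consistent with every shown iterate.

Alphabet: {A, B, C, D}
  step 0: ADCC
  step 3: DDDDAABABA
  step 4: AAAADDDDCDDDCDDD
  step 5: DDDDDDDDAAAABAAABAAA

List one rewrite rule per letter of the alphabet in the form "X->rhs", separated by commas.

A->DD, B->CD, C->B, D->A

  step 4 ⇒ step 5: AAAADDDDCDDDCDDD ⇒ DD·DD·DD·DD·A·A·A·A·B·A·A·A·B·A·A·A
    A ↦ DD
    C ↦ B
    D ↦ A
  step 3 ⇒ step 4: DDDDAABABA ⇒ A·A·A·A·DD·DD·CD·DD·CD·DD
    B ↦ CD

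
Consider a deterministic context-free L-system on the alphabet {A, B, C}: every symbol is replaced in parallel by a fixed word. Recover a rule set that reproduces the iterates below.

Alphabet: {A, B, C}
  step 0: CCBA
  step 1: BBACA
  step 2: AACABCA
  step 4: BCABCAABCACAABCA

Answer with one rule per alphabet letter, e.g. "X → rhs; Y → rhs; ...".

  step 1 ⇒ step 2: BBACA ⇒ A·A·CA·B·CA
    A ↦ CA
    B ↦ A
    C ↦ B

A->CA, B->A, C->B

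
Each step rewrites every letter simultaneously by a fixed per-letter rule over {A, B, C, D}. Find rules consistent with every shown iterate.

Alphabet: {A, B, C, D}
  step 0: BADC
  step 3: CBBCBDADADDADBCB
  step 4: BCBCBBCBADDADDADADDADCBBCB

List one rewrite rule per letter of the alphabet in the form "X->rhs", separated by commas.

A->D, B->CB, C->B, D->AD

  step 3 ⇒ step 4: CBBCBDADADDADBCB ⇒ B·CB·CB·B·CB·AD·D·AD·D·AD·AD·D·AD·CB·B·CB
    A ↦ D
    B ↦ CB
    C ↦ B
    D ↦ AD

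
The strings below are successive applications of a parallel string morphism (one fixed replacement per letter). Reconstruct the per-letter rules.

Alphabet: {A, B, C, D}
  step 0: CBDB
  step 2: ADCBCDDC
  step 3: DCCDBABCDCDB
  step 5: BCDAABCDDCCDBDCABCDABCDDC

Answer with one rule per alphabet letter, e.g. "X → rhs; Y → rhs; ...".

  step 2 ⇒ step 3: ADCBCDDC ⇒ DC·CD·B·A·B·CD·CD·B
    A ↦ DC
    B ↦ A
    C ↦ B
    D ↦ CD

A->DC, B->A, C->B, D->CD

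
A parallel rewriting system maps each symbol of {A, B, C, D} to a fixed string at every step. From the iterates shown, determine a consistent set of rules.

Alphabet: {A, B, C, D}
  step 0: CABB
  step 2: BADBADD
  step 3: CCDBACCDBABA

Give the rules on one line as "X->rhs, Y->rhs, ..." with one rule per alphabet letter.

  step 2 ⇒ step 3: BADBADD ⇒ C·CD·BA·C·CD·BA·BA
    A ↦ CD
    B ↦ C
    D ↦ BA
    C ↦ D  (constrained at step 0)

A->CD, B->C, C->D, D->BA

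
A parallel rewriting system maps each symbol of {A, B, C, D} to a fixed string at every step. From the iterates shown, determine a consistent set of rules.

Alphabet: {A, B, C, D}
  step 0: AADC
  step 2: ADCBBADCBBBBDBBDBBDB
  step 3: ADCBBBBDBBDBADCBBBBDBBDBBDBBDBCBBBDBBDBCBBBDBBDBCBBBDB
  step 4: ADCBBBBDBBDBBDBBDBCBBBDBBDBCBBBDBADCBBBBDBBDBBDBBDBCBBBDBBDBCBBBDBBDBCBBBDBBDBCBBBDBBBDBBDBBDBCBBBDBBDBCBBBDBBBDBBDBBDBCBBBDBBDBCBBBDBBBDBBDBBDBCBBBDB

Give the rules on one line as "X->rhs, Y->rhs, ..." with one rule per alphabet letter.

A->AD, B->BDB, C->B, D->CBB

  step 3 ⇒ step 4: ADCBBBBDBBDBADCBBBBDBBDBBDBBDBCBBBDBBDBCBBBDBBDBCBBBDB ⇒ AD·CBB·B·BDB·BDB·BDB·BDB·CBB·BDB·BDB·CBB·BDB·AD·CBB·B·BDB·BDB·BDB·BDB·CBB·BDB·BDB·CBB·BDB·BDB·CBB·BDB·BDB·CBB·BDB·B·BDB·BDB·BDB·CBB·BDB·BDB·CBB·BDB·B·BDB·BDB·BDB·CBB·BDB·BDB·CBB·BDB·B·BDB·BDB·BDB·CBB·BDB
    A ↦ AD
    B ↦ BDB
    C ↦ B
    D ↦ CBB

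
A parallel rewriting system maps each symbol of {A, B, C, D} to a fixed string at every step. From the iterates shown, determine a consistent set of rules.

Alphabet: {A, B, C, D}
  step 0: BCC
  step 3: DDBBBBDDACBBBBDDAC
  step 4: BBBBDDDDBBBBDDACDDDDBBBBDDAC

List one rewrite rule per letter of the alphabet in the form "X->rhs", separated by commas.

A->DD, B->D, C->AC, D->BB

  step 3 ⇒ step 4: DDBBBBDDACBBBBDDAC ⇒ BB·BB·D·D·D·D·BB·BB·DD·AC·D·D·D·D·BB·BB·DD·AC
    A ↦ DD
    B ↦ D
    C ↦ AC
    D ↦ BB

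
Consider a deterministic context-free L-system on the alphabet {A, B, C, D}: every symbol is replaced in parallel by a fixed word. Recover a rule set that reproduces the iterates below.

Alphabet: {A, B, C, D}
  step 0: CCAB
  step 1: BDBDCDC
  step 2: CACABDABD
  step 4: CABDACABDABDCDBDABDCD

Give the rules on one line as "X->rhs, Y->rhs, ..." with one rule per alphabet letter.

A->CD, B->C, C->BD, D->A

  step 1 ⇒ step 2: BDBDCDC ⇒ C·A·C·A·BD·A·BD
    B ↦ C
    C ↦ BD
    D ↦ A
  step 0 ⇒ step 1: CCAB ⇒ BD·BD·CD·C
    A ↦ CD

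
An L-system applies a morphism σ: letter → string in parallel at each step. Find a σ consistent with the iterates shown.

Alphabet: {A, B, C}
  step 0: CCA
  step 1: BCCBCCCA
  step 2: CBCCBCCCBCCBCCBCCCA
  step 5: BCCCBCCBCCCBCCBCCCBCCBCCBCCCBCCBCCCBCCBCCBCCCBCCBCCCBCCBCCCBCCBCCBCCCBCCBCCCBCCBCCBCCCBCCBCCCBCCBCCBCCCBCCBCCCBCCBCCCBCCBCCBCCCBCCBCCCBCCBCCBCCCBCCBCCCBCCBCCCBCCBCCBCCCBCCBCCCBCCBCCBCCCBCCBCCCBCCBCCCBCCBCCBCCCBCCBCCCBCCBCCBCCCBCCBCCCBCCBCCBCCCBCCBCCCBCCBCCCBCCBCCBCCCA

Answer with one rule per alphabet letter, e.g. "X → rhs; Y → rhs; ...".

  step 1 ⇒ step 2: BCCBCCCA ⇒ C·BCC·BCC·C·BCC·BCC·BCC·CA
    A ↦ CA
    B ↦ C
    C ↦ BCC

A->CA, B->C, C->BCC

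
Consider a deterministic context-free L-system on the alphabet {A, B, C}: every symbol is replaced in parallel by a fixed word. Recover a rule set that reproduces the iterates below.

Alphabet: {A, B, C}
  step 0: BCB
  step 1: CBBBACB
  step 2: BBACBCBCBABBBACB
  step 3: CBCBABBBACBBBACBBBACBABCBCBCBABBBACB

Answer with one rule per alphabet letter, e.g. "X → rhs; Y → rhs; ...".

A->AB, B->CB, C->BBA

  step 2 ⇒ step 3: BBACBCBCBABBBACB ⇒ CB·CB·AB·BBA·CB·BBA·CB·BBA·CB·AB·CB·CB·CB·AB·BBA·CB
    A ↦ AB
    B ↦ CB
    C ↦ BBA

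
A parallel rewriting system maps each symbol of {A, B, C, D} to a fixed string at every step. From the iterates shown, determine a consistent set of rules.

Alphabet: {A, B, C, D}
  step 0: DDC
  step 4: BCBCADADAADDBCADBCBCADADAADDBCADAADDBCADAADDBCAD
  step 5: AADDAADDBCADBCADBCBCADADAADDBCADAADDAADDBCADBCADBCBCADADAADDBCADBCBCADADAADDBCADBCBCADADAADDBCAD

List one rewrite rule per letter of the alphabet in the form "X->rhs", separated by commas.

A->BC, B->AA, C->DD, D->AD

  step 4 ⇒ step 5: BCBCADADAADDBCADBCBCADADAADDBCADAADDBCADAADDBCAD ⇒ AA·DD·AA·DD·BC·AD·BC·AD·BC·BC·AD·AD·AA·DD·BC·AD·AA·DD·AA·DD·BC·AD·BC·AD·BC·BC·AD·AD·AA·DD·BC·AD·BC·BC·AD·AD·AA·DD·BC·AD·BC·BC·AD·AD·AA·DD·BC·AD
    A ↦ BC
    B ↦ AA
    C ↦ DD
    D ↦ AD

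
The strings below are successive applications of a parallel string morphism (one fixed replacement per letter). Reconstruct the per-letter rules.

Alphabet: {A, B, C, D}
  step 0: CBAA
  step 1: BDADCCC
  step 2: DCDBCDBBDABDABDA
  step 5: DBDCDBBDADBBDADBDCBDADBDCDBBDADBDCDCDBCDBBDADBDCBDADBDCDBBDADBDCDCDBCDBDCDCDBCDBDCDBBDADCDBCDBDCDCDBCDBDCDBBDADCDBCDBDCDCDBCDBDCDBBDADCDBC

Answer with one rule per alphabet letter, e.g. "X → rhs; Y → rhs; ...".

A->C, B->DC, C->BDA, D->DB

  step 1 ⇒ step 2: BDADCCC ⇒ DC·DB·C·DB·BDA·BDA·BDA
    A ↦ C
    B ↦ DC
    C ↦ BDA
    D ↦ DB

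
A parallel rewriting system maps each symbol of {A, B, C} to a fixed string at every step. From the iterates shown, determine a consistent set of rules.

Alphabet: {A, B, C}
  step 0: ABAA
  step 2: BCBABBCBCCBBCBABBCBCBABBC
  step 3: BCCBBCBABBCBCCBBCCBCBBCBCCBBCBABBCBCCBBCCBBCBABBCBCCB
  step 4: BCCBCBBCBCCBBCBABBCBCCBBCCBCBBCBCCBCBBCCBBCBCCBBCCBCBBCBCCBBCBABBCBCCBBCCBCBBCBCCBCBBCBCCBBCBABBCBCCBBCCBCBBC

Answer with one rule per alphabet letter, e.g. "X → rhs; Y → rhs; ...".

A->BAB, B->BC, C->CB

  step 3 ⇒ step 4: BCCBBCBABBCBCCBBCCBCBBCBCCBBCBABBCBCCBBCCBBCBABBCBCCB ⇒ BC·CB·CB·BC·BC·CB·BC·BAB·BC·BC·CB·BC·CB·CB·BC·BC·CB·CB·BC·CB·BC·BC·CB·BC·CB·CB·BC·BC·CB·BC·BAB·BC·BC·CB·BC·CB·CB·BC·BC·CB·CB·BC·BC·CB·BC·BAB·BC·BC·CB·BC·CB·CB·BC
    A ↦ BAB
    B ↦ BC
    C ↦ CB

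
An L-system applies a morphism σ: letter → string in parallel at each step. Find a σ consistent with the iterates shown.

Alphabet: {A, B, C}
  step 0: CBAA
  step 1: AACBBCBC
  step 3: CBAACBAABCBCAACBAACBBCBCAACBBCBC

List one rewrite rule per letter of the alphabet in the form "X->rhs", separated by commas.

  step 0 ⇒ step 1: CBAA ⇒ AA·CB·BC·BC
    A ↦ BC
    B ↦ CB
    C ↦ AA

A->BC, B->CB, C->AA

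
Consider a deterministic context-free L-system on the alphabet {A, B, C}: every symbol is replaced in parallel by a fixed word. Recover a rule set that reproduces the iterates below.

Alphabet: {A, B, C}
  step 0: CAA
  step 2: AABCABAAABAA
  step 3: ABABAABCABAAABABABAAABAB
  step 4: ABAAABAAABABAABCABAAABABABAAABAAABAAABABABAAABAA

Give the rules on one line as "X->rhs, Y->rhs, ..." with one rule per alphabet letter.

A->AB, B->AA, C->BC

  step 3 ⇒ step 4: ABABAABCABAAABABABAAABAB ⇒ AB·AA·AB·AA·AB·AB·AA·BC·AB·AA·AB·AB·AB·AA·AB·AA·AB·AA·AB·AB·AB·AA·AB·AA
    A ↦ AB
    B ↦ AA
    C ↦ BC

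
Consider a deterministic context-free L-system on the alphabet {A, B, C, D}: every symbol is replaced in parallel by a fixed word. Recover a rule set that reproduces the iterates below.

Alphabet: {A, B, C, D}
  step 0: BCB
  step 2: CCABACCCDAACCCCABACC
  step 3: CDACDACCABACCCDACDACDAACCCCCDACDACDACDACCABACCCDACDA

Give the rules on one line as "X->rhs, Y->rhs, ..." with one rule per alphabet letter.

A->CC, B->ABA, C->CDA, D->A

  step 2 ⇒ step 3: CCABACCCDAACCCCABACC ⇒ CDA·CDA·CC·ABA·CC·CDA·CDA·CDA·A·CC·CC·CDA·CDA·CDA·CDA·CC·ABA·CC·CDA·CDA
    A ↦ CC
    B ↦ ABA
    C ↦ CDA
    D ↦ A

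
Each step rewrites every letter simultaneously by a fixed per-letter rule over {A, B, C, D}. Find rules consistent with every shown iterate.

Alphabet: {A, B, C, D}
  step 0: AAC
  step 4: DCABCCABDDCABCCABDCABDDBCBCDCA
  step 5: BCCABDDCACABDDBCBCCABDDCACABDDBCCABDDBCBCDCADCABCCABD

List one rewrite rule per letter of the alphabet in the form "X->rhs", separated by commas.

  step 4 ⇒ step 5: DCABCCABDDCABCCABDCABDDBCBCDCA ⇒ BC·CA·BD·D·CA·CA·BD·D·BC·BC·CA·BD·D·CA·CA·BD·D·BC·CA·BD·D·BC·BC·D·CA·D·CA·BC·CA·BD
    A ↦ BD
    B ↦ D
    C ↦ CA
    D ↦ BC

A->BD, B->D, C->CA, D->BC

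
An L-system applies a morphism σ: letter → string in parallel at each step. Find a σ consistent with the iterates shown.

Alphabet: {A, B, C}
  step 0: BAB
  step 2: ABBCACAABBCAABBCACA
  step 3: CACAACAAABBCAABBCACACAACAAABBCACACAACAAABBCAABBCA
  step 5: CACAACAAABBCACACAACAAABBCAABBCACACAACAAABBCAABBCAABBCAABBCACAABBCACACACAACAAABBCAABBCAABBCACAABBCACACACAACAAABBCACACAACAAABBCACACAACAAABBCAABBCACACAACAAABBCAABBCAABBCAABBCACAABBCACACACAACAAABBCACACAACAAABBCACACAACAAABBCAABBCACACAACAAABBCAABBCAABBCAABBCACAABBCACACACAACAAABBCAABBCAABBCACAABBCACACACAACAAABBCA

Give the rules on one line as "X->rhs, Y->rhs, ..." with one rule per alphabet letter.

  step 2 ⇒ step 3: ABBCACAABBCAABBCACA ⇒ CA·CAA·CAA·ABB·CA·ABB·CA·CA·CAA·CAA·ABB·CA·CA·CAA·CAA·ABB·CA·ABB·CA
    A ↦ CA
    B ↦ CAA
    C ↦ ABB

A->CA, B->CAA, C->ABB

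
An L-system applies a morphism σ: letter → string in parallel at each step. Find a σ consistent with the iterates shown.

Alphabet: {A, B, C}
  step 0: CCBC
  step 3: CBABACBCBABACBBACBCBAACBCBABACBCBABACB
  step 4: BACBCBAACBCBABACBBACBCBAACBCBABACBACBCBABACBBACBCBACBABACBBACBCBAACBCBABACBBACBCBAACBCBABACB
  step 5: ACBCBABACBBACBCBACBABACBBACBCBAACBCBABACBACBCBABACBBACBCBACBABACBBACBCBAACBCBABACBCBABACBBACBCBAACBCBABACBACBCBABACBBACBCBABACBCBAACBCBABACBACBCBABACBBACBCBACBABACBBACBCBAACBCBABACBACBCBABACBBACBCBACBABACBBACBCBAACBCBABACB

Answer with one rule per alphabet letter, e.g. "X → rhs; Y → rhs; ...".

  step 4 ⇒ step 5: BACBCBAACBCBABACBBACBCBAACBCBABACBACBCBABACBBACBCBACBABACBBACBCBAACBCBABACBBACBCBAACBCBABACB ⇒ ACB·CBA·B·ACB·B·ACB·CBA·CBA·B·ACB·B·ACB·CBA·ACB·CBA·B·ACB·ACB·CBA·B·ACB·B·ACB·CBA·CBA·B·ACB·B·ACB·CBA·ACB·CBA·B·ACB·CBA·B·ACB·B·ACB·CBA·ACB·CBA·B·ACB·ACB·CBA·B·ACB·B·ACB·CBA·B·ACB·CBA·ACB·CBA·B·ACB·ACB·CBA·B·ACB·B·ACB·CBA·CBA·B·ACB·B·ACB·CBA·ACB·CBA·B·ACB·ACB·CBA·B·ACB·B·ACB·CBA·CBA·B·ACB·B·ACB·CBA·ACB·CBA·B·ACB
    A ↦ CBA
    B ↦ ACB
    C ↦ B

A->CBA, B->ACB, C->B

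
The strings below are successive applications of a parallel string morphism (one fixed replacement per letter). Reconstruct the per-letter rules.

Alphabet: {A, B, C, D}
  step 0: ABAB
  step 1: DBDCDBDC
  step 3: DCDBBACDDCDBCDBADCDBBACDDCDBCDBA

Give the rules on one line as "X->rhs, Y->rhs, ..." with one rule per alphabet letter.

A->DB, B->DC, C->CD, D->BA

  step 0 ⇒ step 1: ABAB ⇒ DB·DC·DB·DC
    A ↦ DB
    B ↦ DC
    C ↦ CD  (constrained at step 1)
    D ↦ BA  (constrained at step 1)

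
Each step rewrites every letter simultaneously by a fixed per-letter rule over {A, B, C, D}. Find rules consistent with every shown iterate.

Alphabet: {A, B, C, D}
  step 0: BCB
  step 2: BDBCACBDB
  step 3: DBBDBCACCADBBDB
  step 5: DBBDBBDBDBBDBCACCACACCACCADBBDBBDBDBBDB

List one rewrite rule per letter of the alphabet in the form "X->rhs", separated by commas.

  step 2 ⇒ step 3: BDBCACBDB ⇒ DB·B·DB·CA·C·CA·DB·B·DB
    A ↦ C
    B ↦ DB
    C ↦ CA
    D ↦ B

A->C, B->DB, C->CA, D->B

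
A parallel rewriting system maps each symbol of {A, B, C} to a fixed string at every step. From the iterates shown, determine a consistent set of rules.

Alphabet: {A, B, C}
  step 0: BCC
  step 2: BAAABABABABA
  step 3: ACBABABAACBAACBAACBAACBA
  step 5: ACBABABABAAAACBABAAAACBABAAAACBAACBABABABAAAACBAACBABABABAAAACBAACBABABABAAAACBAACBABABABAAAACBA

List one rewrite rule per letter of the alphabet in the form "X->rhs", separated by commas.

A->BA, B->AC, C->AA

  step 2 ⇒ step 3: BAAABABABABA ⇒ AC·BA·BA·BA·AC·BA·AC·BA·AC·BA·AC·BA
    A ↦ BA
    B ↦ AC
    C ↦ AA  (constrained at step 0)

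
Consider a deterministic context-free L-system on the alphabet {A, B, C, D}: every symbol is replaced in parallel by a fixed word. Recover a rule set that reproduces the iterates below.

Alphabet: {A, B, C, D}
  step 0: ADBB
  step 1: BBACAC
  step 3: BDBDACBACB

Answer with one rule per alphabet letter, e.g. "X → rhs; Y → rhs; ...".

A->B, B->AC, C->D, D->B

  step 0 ⇒ step 1: ADBB ⇒ B·B·AC·AC
    A ↦ B
    B ↦ AC
    D ↦ B
    C ↦ D  (constrained at step 1)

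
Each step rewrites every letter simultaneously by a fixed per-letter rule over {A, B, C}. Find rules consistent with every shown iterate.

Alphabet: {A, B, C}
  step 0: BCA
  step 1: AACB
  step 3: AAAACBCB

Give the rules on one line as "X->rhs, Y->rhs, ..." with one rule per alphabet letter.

  step 0 ⇒ step 1: BCA ⇒ A·A·CB
    A ↦ CB
    B ↦ A
    C ↦ A

A->CB, B->A, C->A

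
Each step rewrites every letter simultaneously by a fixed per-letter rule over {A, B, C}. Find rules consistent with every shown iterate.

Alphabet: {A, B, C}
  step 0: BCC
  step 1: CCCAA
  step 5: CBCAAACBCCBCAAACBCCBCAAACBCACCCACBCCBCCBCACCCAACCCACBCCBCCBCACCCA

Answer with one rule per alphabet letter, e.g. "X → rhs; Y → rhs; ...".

A->CBC, B->CCC, C->A

  step 0 ⇒ step 1: BCC ⇒ CCC·A·A
    B ↦ CCC
    C ↦ A
    A ↦ CBC  (constrained at step 1)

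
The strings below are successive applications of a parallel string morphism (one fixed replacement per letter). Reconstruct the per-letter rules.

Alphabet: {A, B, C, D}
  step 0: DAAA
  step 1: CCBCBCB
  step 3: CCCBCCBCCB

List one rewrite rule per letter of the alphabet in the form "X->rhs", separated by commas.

  step 0 ⇒ step 1: DAAA ⇒ C·CB·CB·CB
    A ↦ CB
    D ↦ C
    B ↦ A  (constrained at step 1)
    C ↦ D  (constrained at step 1)

A->CB, B->A, C->D, D->C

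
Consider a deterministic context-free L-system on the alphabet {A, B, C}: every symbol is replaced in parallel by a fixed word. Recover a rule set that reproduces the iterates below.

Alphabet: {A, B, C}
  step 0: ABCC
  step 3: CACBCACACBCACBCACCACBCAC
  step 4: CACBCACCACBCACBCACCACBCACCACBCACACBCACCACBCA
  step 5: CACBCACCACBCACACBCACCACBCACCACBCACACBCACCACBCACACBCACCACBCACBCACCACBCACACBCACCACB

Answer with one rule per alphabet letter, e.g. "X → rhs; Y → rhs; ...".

A->CB, B->C, C->CA

  step 4 ⇒ step 5: CACBCACCACBCACBCACCACBCACCACBCACACBCACCACBCA ⇒ CA·CB·CA·C·CA·CB·CA·CA·CB·CA·C·CA·CB·CA·C·CA·CB·CA·CA·CB·CA·C·CA·CB·CA·CA·CB·CA·C·CA·CB·CA·CB·CA·C·CA·CB·CA·CA·CB·CA·C·CA·CB
    A ↦ CB
    B ↦ C
    C ↦ CA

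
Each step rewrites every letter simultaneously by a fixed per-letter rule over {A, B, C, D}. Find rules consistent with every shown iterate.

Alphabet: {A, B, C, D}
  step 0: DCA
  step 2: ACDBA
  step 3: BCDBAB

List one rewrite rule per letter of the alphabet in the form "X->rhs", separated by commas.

  step 2 ⇒ step 3: ACDBA ⇒ B·CD·B·A·B
    A ↦ B
    B ↦ A
    C ↦ CD
    D ↦ B

A->B, B->A, C->CD, D->B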